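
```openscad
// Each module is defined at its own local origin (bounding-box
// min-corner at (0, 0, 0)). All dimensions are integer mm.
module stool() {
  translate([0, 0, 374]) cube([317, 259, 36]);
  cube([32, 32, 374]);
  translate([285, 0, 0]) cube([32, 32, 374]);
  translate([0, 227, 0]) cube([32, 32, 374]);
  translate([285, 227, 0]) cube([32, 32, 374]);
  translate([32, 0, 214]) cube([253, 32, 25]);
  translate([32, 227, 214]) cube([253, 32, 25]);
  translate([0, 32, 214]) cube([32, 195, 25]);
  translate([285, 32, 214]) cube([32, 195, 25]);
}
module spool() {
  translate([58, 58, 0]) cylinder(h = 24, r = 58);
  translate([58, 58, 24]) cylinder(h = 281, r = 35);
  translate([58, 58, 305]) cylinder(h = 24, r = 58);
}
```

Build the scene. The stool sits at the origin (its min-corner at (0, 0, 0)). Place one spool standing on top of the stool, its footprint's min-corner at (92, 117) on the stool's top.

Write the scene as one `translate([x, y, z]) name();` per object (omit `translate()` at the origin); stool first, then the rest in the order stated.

stool();
translate([92, 117, 410]) spool();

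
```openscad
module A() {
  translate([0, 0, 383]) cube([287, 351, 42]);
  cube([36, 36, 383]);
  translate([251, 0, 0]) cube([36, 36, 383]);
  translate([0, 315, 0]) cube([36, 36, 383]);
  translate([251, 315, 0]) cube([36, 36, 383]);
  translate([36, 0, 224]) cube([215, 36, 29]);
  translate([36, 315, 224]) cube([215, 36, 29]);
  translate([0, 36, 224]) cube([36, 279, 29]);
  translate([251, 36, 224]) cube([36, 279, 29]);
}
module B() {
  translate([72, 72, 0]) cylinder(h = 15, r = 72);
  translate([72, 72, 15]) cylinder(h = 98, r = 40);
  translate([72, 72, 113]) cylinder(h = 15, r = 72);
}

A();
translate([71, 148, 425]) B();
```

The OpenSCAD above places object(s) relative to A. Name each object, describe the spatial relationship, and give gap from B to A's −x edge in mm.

A is a stool. B is a spool. The spool is on top of the stool. The gap from the spool to the stool's −x edge is 71 mm.

The spool's min-x is at 71; the stool's min-x is 0; gap = 71 mm.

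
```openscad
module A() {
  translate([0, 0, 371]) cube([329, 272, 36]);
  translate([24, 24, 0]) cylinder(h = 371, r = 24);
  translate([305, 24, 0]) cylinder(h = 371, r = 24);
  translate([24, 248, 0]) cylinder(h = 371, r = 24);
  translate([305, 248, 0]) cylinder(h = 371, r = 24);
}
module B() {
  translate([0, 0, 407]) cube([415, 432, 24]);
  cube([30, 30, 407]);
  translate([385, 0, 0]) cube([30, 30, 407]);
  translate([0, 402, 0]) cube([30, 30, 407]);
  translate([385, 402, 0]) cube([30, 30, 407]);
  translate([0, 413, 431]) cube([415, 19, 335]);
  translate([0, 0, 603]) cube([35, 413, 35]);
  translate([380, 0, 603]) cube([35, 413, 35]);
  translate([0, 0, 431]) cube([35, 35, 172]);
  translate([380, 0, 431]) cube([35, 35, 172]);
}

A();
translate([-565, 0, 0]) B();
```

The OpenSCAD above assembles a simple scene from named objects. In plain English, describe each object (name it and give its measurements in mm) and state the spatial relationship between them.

A is a simple wooden stool: a rectangular seat 329 mm (x) by 272 mm (y), 36 mm thick, top face at z = 407 mm, on four round legs, each 48 mm in diameter. The legs rest on z = 0, each leg's axis is inset half a diameter from the nearest pair of seat edges (so the leg's bounding box is flush with the corner).

B is a chair: 415×432 mm seat, 24 mm thick, top at z = 431 mm, on four 30 mm square corner legs flush with the seat edges. A 19 mm thick backrest slab spans the full seat width, extending 335 mm above the seat top, its back face flush with the seat's +y edge. Two armrests of 35×35 mm section run along each side from the seat's front edge to the front of the backrest, top faces 207 mm above the seat top and outer faces flush with the seat's x-edges; a 35×35 mm post under the front of each armrest stands on the seat at the front corner.

The chair is on the floor beside the stool on its −x side.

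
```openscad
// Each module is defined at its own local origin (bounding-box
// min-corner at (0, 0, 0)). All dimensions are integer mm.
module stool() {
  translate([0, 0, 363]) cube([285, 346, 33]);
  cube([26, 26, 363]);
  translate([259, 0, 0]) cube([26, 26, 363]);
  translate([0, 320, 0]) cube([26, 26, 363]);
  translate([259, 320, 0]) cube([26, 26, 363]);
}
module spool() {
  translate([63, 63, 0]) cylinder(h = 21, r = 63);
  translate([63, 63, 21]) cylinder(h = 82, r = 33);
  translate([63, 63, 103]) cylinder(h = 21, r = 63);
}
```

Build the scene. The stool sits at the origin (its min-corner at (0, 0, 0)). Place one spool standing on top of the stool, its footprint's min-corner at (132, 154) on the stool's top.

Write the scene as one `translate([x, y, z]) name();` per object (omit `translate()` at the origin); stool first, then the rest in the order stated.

stool();
translate([132, 154, 396]) spool();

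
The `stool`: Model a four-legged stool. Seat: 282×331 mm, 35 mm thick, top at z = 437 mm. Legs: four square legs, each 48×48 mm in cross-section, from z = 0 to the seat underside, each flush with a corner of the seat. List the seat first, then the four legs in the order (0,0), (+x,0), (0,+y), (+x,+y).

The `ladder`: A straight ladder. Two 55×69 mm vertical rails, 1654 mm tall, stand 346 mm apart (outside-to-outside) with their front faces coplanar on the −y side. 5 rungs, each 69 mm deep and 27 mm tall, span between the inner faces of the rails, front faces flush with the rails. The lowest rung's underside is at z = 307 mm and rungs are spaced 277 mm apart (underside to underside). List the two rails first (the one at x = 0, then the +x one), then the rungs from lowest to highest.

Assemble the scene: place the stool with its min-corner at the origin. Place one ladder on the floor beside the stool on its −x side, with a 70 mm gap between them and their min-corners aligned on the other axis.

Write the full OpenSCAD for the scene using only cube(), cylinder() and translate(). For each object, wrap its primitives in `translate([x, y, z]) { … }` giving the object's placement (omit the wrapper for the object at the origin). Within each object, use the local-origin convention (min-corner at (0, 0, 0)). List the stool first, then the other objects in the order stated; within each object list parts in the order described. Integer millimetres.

translate([0, 0, 402]) cube([282, 331, 35]);
cube([48, 48, 402]);
translate([234, 0, 0]) cube([48, 48, 402]);
translate([0, 283, 0]) cube([48, 48, 402]);
translate([234, 283, 0]) cube([48, 48, 402]);
translate([-416, 0, 0]) {
  cube([55, 69, 1654]);
  translate([291, 0, 0]) cube([55, 69, 1654]);
  translate([55, 0, 307]) cube([236, 69, 27]);
  translate([55, 0, 584]) cube([236, 69, 27]);
  translate([55, 0, 861]) cube([236, 69, 27]);
  translate([55, 0, 1138]) cube([236, 69, 27]);
  translate([55, 0, 1415]) cube([236, 69, 27]);
}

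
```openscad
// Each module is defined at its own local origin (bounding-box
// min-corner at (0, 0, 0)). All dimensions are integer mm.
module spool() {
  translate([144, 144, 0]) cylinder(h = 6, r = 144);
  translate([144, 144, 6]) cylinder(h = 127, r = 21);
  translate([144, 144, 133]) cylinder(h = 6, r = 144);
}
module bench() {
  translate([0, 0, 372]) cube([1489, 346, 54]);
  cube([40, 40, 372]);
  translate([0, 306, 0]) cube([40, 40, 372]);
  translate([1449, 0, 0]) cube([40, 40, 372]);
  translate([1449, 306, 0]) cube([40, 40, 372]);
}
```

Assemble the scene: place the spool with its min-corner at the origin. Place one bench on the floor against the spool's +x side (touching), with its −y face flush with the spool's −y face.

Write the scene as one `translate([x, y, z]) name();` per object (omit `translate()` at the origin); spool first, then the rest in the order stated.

spool();
translate([288, 0, 0]) bench();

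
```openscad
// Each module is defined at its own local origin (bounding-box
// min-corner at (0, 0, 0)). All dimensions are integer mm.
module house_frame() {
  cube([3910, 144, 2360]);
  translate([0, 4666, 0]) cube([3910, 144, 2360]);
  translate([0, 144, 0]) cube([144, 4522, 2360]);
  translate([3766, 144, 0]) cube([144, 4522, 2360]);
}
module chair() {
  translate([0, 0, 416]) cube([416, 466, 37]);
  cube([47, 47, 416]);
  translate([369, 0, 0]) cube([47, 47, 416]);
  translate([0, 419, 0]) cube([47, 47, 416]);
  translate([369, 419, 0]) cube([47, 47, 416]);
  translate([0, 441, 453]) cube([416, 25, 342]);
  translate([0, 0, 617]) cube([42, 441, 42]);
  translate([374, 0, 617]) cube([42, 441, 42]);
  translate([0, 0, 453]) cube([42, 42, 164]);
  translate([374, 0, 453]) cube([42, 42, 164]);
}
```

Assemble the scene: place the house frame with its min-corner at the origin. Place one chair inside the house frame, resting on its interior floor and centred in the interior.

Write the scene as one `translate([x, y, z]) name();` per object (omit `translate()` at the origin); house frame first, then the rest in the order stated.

house_frame();
translate([1747, 2172, 0]) chair();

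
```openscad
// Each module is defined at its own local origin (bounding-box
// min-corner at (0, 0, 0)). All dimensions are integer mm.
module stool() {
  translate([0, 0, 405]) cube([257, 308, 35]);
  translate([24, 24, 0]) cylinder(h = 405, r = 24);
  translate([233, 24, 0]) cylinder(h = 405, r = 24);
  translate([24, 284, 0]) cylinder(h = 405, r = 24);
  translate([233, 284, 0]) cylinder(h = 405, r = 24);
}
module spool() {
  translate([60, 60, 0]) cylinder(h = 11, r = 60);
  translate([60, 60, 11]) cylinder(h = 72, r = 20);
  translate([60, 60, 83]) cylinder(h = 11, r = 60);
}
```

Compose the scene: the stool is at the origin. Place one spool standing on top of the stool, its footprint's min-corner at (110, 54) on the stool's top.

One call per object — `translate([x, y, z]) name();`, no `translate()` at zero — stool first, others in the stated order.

stool();
translate([110, 54, 440]) spool();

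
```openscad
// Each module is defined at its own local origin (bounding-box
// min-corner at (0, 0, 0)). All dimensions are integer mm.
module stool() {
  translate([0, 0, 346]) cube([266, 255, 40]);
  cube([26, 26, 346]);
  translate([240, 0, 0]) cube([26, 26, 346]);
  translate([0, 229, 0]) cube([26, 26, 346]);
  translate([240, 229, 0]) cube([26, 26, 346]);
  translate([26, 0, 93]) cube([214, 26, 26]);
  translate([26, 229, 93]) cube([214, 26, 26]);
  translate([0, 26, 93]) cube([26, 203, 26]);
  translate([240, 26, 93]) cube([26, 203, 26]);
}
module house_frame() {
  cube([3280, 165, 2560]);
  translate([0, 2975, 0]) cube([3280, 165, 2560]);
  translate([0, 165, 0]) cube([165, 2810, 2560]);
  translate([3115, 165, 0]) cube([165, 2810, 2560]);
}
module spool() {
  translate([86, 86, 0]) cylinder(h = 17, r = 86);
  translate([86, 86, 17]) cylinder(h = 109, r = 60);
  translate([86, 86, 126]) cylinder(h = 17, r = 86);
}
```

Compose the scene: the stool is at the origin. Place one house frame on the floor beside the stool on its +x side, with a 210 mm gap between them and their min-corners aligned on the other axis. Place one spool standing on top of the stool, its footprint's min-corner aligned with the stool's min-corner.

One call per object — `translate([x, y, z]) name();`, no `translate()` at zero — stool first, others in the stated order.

stool();
translate([476, 0, 0]) house_frame();
translate([0, 0, 386]) spool();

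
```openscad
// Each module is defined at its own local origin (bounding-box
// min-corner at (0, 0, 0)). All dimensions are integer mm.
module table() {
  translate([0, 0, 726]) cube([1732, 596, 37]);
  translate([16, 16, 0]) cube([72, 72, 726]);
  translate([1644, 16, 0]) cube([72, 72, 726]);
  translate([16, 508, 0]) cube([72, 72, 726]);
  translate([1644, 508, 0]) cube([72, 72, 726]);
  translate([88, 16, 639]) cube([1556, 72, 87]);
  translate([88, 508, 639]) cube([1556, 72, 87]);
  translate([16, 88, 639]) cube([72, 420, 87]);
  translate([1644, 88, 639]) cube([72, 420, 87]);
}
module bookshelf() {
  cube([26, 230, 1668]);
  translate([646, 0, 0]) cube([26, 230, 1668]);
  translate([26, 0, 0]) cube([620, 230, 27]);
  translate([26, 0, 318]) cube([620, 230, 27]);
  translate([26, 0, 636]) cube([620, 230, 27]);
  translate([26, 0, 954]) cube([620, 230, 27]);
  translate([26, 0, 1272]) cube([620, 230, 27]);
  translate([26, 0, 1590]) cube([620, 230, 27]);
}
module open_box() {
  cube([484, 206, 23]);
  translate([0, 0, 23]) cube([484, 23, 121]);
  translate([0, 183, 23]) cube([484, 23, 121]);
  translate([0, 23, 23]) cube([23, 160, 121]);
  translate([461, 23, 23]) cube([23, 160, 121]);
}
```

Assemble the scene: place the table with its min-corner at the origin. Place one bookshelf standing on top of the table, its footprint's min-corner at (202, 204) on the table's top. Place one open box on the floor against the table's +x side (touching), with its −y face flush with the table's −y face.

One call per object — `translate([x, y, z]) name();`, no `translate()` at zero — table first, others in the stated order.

table();
translate([202, 204, 763]) bookshelf();
translate([1732, 0, 0]) open_box();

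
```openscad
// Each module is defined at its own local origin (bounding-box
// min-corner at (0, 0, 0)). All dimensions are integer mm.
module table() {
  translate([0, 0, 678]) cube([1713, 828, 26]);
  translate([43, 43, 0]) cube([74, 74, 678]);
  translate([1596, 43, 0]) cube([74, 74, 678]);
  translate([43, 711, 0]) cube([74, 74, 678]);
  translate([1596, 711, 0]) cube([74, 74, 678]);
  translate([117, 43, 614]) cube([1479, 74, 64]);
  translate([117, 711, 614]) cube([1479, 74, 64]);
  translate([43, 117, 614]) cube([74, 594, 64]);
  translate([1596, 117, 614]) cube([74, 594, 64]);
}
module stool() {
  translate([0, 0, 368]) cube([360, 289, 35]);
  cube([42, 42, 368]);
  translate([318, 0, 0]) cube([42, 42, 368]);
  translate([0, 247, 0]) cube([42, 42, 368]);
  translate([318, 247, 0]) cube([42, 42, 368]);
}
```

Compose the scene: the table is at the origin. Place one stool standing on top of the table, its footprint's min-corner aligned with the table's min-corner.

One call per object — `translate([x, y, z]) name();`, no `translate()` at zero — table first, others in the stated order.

table();
translate([0, 0, 704]) stool();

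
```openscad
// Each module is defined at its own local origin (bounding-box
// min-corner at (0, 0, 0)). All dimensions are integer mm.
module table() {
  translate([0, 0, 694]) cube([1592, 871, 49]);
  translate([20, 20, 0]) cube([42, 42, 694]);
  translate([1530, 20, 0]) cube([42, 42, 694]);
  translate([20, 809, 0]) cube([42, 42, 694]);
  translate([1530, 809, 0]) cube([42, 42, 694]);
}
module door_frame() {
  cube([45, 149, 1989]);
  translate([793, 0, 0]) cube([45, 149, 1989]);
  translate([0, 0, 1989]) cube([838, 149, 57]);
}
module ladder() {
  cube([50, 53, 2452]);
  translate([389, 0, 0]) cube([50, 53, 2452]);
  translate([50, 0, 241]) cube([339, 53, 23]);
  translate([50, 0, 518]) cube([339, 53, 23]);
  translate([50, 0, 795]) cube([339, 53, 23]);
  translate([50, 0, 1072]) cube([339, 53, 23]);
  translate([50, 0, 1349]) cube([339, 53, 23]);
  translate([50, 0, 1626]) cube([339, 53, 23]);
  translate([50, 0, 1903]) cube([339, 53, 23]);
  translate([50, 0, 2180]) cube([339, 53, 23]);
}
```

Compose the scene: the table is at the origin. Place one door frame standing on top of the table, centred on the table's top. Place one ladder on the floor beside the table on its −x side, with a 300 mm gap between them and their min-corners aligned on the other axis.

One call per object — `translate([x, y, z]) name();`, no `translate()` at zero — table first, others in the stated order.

table();
translate([377, 361, 743]) door_frame();
translate([-739, 0, 0]) ladder();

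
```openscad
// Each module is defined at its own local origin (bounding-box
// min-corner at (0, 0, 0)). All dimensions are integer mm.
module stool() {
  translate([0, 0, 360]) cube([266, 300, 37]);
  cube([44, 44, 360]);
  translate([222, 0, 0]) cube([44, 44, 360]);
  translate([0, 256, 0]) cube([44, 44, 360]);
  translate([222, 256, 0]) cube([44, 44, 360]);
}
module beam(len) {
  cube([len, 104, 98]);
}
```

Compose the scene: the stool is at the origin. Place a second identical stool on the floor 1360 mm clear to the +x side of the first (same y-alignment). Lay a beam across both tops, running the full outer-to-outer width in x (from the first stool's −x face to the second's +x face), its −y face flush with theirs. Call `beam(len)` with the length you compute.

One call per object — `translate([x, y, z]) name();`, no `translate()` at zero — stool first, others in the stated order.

stool();
translate([1626, 0, 0]) stool();
translate([0, 0, 397]) beam(1892);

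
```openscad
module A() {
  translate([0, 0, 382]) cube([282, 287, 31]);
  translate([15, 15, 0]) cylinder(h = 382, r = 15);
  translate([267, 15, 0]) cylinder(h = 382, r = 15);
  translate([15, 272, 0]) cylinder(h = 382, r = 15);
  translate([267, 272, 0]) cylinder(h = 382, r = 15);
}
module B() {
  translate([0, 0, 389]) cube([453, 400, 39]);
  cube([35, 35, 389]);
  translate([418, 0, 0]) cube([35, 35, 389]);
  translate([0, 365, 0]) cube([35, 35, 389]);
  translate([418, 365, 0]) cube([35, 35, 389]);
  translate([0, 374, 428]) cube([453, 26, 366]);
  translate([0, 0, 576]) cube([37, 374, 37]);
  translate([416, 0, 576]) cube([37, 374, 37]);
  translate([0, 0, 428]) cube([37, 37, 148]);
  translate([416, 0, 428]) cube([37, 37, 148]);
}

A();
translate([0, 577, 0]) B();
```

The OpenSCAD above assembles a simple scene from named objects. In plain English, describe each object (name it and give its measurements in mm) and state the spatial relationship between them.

A is a four-legged stool. The seat is 282×287 mm, 31 mm thick, top at z = 413 mm. It stands on four round legs, each 30 mm in diameter, from z = 0 to the seat underside, each leg's axis is inset half a diameter from the nearest pair of seat edges (so the leg's bounding box is flush with the corner).

B is a chair. The seat is a 453×400×39 mm slab with its top at z = 428 mm, on four 35×35 mm corner legs (flush with the seat edges, standing on z = 0). A flat backrest 26 mm thick, 366 mm tall, spans the full seat width and rises from the seat top along its +y edge, rear face flush with the rear of the seat. Two armrests of 37×37 mm section run along each side from the seat's front edge to the front of the backrest, top faces 185 mm above the seat top and outer faces flush with the seat's x-edges; a 37×37 mm post under the front of each armrest stands on the seat at the front corner.

The chair is on the floor beside the stool on its +y side.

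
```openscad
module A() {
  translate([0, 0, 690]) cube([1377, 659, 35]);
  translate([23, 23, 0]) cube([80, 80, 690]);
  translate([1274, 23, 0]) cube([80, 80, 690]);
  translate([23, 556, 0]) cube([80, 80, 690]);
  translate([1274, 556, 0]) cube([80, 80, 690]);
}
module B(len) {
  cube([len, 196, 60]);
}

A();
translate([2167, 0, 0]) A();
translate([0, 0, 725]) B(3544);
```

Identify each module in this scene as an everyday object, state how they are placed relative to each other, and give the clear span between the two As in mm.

A is a table. B is a beam. A beam spans the tops of two tables. The clear span between the two tables is 790 mm.

Second table starts at x = 2167; first ends at x = 1377; clear span = 2167 − 1377 = 790 mm.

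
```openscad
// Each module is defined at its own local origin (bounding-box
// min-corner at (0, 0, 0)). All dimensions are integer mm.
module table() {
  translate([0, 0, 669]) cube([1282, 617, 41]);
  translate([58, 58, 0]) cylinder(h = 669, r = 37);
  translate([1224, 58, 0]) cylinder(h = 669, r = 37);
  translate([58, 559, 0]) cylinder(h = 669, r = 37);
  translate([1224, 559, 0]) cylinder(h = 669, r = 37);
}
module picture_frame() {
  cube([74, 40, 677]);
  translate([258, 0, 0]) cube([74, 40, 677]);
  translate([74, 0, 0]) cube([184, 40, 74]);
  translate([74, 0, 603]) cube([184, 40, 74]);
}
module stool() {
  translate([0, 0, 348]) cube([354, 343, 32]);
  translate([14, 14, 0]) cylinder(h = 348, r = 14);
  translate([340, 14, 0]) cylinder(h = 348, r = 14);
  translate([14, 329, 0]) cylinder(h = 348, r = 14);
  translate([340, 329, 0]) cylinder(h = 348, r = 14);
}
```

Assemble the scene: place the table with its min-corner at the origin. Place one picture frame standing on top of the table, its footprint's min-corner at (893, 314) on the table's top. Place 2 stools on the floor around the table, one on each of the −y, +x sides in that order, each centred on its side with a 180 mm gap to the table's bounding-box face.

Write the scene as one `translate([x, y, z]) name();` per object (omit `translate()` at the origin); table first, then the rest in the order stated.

table();
translate([893, 314, 710]) picture_frame();
translate([464, -523, 0]) stool();
translate([1462, 137, 0]) stool();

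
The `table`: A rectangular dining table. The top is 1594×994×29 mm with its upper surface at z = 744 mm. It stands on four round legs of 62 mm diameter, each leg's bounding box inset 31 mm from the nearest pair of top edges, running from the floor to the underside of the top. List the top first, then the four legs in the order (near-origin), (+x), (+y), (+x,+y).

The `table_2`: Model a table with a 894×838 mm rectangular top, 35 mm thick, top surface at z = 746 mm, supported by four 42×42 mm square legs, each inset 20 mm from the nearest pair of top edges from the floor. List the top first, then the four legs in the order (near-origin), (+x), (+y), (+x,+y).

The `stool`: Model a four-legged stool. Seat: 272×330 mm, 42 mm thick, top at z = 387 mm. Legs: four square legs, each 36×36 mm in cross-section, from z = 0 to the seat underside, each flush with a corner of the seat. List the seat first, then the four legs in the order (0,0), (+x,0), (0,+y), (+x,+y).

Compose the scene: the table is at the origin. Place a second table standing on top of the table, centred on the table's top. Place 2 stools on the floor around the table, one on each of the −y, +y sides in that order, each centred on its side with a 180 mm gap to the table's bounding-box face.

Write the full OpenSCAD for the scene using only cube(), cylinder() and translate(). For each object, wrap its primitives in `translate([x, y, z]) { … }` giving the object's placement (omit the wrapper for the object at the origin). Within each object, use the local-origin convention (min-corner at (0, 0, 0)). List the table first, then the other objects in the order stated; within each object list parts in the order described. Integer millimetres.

translate([0, 0, 715]) cube([1594, 994, 29]);
translate([62, 62, 0]) cylinder(h = 715, r = 31);
translate([1532, 62, 0]) cylinder(h = 715, r = 31);
translate([62, 932, 0]) cylinder(h = 715, r = 31);
translate([1532, 932, 0]) cylinder(h = 715, r = 31);
translate([350, 78, 744]) {
  translate([0, 0, 711]) cube([894, 838, 35]);
  translate([20, 20, 0]) cube([42, 42, 711]);
  translate([832, 20, 0]) cube([42, 42, 711]);
  translate([20, 776, 0]) cube([42, 42, 711]);
  translate([832, 776, 0]) cube([42, 42, 711]);
}
translate([661, -510, 0]) {
  translate([0, 0, 345]) cube([272, 330, 42]);
  cube([36, 36, 345]);
  translate([236, 0, 0]) cube([36, 36, 345]);
  translate([0, 294, 0]) cube([36, 36, 345]);
  translate([236, 294, 0]) cube([36, 36, 345]);
}
translate([661, 1174, 0]) {
  translate([0, 0, 345]) cube([272, 330, 42]);
  cube([36, 36, 345]);
  translate([236, 0, 0]) cube([36, 36, 345]);
  translate([0, 294, 0]) cube([36, 36, 345]);
  translate([236, 294, 0]) cube([36, 36, 345]);
}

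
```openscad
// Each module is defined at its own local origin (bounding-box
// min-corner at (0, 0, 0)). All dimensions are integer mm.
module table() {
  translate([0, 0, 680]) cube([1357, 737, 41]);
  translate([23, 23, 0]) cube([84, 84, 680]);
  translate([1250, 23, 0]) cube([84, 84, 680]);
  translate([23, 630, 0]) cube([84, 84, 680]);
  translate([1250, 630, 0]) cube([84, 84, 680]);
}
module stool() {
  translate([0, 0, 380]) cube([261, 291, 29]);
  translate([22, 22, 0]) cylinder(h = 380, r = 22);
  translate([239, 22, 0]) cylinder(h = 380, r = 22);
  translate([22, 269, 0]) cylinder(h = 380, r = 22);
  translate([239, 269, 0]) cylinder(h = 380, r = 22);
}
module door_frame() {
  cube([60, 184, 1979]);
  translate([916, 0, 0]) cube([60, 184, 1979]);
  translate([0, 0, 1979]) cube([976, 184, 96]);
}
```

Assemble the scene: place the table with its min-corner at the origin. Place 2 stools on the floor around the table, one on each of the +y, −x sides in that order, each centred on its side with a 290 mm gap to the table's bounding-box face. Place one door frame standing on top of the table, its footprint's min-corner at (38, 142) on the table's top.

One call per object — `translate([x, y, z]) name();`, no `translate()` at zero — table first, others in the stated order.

table();
translate([548, 1027, 0]) stool();
translate([-551, 223, 0]) stool();
translate([38, 142, 721]) door_frame();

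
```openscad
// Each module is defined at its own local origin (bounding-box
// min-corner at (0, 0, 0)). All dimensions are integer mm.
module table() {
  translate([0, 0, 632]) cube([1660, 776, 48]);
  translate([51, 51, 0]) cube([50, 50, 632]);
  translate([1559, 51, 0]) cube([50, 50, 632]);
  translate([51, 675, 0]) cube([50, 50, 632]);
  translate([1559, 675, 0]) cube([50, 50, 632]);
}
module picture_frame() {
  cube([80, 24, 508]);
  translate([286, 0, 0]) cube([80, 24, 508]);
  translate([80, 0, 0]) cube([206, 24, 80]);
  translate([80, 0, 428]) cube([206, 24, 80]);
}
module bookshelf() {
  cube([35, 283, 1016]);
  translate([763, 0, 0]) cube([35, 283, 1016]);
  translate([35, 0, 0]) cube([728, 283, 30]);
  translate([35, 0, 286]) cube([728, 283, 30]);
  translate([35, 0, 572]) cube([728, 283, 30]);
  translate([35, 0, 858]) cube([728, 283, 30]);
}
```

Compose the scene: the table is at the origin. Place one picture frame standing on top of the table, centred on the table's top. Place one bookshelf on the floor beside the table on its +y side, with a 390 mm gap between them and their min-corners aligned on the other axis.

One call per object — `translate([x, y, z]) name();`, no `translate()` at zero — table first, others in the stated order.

table();
translate([647, 376, 680]) picture_frame();
translate([0, 1166, 0]) bookshelf();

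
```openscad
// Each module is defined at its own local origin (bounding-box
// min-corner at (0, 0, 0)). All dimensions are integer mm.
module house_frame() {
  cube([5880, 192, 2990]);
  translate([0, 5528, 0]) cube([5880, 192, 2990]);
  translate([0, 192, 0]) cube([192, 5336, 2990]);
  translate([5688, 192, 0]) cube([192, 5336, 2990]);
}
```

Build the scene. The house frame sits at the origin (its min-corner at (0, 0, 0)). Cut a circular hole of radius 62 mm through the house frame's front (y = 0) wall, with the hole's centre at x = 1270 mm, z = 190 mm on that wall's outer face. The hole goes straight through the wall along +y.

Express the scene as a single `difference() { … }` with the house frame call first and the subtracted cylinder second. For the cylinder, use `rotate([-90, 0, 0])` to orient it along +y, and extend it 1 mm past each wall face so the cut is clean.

difference() {
  house_frame();
  translate([1270, -1, 190]) rotate([-90, 0, 0]) cylinder(h = 194, r = 62);
}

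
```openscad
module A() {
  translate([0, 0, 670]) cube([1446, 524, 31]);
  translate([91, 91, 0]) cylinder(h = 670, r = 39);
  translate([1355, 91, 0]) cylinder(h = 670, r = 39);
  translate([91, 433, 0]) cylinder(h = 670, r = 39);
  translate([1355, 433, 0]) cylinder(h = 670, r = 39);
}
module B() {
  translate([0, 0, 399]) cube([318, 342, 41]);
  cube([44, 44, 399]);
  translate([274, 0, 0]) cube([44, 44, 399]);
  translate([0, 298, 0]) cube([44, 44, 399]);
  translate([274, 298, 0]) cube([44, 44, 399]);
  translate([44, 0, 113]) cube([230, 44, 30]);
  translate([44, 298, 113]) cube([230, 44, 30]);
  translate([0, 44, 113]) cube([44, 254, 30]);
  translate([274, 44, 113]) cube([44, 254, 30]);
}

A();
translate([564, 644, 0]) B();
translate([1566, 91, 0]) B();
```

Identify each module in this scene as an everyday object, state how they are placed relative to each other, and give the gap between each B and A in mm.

Each stool's nearest face is 120 mm from the table's bounding box.

A is a table. B is a stool. Two stools sit around the table at the +y, +x sides. The gap between each stool and the table is 120 mm.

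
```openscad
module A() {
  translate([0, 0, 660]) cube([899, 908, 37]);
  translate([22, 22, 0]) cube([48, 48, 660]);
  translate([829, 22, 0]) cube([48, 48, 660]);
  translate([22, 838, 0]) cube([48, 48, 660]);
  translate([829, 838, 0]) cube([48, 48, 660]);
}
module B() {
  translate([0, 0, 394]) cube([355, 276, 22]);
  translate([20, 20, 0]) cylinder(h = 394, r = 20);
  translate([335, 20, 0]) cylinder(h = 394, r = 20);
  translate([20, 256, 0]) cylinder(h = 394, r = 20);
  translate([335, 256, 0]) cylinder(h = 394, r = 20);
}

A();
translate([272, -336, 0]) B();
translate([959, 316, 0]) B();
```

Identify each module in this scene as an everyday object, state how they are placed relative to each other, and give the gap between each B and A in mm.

Each stool's nearest face is 60 mm from the table's bounding box.

A is a table. B is a stool. Two stools sit around the table at the −y, +x sides. The gap between each stool and the table is 60 mm.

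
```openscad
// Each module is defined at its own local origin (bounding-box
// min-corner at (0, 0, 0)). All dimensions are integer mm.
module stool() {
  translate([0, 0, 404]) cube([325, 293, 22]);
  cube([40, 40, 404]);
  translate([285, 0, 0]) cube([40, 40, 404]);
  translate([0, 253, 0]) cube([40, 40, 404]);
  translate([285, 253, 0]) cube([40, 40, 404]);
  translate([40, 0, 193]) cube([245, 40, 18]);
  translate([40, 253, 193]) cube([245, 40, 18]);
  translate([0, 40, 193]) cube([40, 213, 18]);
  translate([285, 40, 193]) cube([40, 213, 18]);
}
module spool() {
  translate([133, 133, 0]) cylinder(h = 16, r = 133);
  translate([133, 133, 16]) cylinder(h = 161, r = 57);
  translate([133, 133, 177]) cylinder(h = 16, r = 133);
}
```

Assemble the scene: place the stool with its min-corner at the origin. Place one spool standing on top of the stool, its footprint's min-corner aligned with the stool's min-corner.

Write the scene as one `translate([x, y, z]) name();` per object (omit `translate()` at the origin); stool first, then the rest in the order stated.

stool();
translate([0, 0, 426]) spool();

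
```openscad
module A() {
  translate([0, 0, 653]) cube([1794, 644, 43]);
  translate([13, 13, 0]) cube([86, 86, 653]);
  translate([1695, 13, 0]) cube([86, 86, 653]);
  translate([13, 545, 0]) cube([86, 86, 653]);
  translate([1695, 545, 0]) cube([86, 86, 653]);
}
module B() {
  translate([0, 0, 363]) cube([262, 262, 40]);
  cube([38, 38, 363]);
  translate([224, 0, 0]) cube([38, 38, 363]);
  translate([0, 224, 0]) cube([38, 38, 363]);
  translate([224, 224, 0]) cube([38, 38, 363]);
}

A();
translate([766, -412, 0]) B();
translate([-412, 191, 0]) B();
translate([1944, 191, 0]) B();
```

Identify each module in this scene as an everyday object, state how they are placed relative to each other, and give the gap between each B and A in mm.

Each stool's nearest face is 150 mm from the table's bounding box.

A is a table. B is a stool. Three stools sit around the table at the −y, −x, +x sides. The gap between each stool and the table is 150 mm.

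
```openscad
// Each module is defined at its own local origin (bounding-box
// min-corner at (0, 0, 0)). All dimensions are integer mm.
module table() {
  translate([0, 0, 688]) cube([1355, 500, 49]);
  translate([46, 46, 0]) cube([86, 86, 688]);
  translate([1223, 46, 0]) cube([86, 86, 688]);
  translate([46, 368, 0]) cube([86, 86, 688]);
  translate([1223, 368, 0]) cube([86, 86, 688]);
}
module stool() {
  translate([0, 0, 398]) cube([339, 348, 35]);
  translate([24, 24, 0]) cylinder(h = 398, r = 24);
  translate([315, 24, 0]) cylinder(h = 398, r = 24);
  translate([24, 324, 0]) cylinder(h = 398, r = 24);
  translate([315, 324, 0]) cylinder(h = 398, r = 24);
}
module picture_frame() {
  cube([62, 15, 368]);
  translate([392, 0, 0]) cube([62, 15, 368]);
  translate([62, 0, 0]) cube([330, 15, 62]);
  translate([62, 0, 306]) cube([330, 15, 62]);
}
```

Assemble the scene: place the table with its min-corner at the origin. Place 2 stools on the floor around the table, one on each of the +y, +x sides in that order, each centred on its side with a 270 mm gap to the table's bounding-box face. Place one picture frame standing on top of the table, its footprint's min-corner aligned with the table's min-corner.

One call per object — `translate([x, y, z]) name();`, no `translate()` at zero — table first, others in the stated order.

table();
translate([508, 770, 0]) stool();
translate([1625, 76, 0]) stool();
translate([0, 0, 737]) picture_frame();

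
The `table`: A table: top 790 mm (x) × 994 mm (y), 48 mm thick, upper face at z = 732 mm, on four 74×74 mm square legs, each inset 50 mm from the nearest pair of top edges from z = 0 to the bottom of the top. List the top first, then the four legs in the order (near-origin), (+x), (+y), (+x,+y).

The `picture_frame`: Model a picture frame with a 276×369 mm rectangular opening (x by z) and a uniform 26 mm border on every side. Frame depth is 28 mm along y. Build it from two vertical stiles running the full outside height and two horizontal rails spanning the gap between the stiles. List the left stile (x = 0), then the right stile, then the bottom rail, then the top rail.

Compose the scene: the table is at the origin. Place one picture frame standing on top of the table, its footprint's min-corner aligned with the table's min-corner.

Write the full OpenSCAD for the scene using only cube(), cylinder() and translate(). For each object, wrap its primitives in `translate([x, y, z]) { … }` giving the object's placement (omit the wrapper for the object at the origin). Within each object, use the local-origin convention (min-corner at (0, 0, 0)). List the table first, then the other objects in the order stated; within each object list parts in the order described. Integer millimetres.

translate([0, 0, 684]) cube([790, 994, 48]);
translate([50, 50, 0]) cube([74, 74, 684]);
translate([666, 50, 0]) cube([74, 74, 684]);
translate([50, 870, 0]) cube([74, 74, 684]);
translate([666, 870, 0]) cube([74, 74, 684]);
translate([0, 0, 732]) {
  cube([26, 28, 421]);
  translate([302, 0, 0]) cube([26, 28, 421]);
  translate([26, 0, 0]) cube([276, 28, 26]);
  translate([26, 0, 395]) cube([276, 28, 26]);
}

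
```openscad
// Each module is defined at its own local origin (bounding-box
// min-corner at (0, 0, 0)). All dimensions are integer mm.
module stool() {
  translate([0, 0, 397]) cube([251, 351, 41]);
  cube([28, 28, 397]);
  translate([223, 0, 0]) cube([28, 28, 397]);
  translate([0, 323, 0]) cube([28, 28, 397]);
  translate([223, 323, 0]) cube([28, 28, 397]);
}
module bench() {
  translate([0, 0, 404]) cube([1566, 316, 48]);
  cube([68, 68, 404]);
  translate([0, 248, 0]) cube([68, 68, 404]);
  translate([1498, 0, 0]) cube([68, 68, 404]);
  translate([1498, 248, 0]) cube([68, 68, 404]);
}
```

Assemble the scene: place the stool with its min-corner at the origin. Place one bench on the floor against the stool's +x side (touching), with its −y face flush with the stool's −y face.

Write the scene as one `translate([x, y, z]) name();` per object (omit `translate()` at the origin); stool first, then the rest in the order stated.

stool();
translate([251, 0, 0]) bench();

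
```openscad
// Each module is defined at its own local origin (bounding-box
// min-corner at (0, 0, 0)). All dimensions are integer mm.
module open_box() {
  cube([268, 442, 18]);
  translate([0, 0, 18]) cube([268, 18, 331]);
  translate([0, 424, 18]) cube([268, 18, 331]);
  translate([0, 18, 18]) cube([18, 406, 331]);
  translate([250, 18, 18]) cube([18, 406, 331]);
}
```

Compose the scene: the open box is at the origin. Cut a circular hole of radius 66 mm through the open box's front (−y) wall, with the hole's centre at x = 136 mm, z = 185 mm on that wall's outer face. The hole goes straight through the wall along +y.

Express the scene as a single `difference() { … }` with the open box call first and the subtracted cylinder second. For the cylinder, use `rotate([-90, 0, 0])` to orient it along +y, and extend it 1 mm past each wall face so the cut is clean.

difference() {
  open_box();
  translate([136, -1, 185]) rotate([-90, 0, 0]) cylinder(h = 20, r = 66);
}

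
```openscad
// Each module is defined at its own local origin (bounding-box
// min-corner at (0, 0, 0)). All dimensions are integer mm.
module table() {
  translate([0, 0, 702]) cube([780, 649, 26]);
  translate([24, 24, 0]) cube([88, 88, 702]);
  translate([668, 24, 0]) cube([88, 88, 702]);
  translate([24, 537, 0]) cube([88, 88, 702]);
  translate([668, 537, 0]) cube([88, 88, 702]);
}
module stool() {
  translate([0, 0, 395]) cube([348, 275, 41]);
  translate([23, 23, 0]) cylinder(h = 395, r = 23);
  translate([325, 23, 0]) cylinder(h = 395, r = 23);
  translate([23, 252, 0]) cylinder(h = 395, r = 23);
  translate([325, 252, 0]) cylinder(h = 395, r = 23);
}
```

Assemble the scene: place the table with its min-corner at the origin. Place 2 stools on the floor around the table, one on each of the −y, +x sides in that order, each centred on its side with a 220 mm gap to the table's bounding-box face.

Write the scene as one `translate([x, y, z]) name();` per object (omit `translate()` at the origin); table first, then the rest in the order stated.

table();
translate([216, -495, 0]) stool();
translate([1000, 187, 0]) stool();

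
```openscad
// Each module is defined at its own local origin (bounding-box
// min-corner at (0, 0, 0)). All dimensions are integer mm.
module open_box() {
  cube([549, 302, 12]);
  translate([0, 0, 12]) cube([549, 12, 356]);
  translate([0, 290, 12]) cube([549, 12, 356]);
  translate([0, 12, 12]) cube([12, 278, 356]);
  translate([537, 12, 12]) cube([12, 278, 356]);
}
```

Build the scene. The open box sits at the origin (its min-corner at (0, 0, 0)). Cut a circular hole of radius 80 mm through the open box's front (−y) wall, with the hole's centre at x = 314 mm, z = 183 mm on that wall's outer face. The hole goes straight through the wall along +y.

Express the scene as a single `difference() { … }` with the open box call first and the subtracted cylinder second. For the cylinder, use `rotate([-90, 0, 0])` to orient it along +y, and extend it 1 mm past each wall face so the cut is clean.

difference() {
  open_box();
  translate([314, -1, 183]) rotate([-90, 0, 0]) cylinder(h = 14, r = 80);
}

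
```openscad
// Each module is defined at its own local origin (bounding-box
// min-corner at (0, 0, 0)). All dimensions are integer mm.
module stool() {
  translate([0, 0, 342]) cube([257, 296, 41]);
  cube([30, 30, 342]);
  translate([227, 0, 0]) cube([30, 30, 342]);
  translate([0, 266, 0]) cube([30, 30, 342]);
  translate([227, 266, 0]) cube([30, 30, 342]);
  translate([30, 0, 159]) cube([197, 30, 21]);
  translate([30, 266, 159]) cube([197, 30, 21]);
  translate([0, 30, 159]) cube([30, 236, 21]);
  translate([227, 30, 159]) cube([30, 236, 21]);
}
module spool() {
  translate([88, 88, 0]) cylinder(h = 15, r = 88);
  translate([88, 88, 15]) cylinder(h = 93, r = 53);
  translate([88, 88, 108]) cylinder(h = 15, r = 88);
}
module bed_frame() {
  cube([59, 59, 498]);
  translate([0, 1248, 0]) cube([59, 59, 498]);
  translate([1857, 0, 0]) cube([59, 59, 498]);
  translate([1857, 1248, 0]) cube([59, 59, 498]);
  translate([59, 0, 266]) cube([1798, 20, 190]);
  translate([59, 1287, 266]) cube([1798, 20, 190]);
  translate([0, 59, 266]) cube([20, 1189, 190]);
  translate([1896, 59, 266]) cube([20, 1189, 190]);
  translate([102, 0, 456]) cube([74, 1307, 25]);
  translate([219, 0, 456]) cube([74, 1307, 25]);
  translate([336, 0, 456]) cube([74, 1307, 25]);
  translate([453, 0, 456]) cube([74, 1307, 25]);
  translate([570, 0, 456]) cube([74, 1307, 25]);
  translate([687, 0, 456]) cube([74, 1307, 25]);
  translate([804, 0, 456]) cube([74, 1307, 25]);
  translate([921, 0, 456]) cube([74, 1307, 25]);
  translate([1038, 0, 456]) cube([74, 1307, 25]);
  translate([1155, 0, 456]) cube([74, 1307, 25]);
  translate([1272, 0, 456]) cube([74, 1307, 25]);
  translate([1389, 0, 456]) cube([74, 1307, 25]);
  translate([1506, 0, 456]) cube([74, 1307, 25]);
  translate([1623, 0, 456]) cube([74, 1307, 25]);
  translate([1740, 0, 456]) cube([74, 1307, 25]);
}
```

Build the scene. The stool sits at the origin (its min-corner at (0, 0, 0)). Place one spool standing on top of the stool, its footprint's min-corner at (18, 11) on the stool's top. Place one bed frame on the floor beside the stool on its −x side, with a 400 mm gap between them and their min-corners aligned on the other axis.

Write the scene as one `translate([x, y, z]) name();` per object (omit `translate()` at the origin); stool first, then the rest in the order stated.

stool();
translate([18, 11, 383]) spool();
translate([-2316, 0, 0]) bed_frame();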